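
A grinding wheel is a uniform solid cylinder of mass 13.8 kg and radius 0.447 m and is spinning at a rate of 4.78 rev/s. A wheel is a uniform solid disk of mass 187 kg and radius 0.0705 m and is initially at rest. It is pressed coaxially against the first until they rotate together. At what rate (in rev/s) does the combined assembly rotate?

|ω_f| ≈ 3.57 rev/s

The coupling torques are internal; angular momentum about the shared axis is conserved.
Moments of inertia: I_A = ½(13.8)(0.447)² = 1.379 kg·m²; I_B = ½(187)(0.0705)² = 0.4647 kg·m².
Taking A's sense as positive: L = (1.379)(4.78) = 6.590 kg·m²·rev/s.
Combined I = 1.379 + 0.4647 = 1.843 kg·m².
ω_f = L / I = 6.590 / 1.843 = 3.575 rev/s.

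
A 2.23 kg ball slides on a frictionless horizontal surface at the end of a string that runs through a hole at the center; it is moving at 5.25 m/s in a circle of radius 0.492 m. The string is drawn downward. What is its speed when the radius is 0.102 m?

Central (radial) force ⇒ zero torque about the center ⇒ m v r is constant.
v₂ = v₁ r₁ / r₂ = (5.25)(0.492) / (0.102) = 25.32 m/s.

v₂ ≈ 25.3 m/s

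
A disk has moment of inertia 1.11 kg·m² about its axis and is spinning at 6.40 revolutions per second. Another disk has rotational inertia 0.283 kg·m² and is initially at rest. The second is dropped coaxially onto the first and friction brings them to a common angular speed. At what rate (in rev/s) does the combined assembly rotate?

|ω_f| ≈ 5.10 rev/s

No external torque acts about the common axis, so total angular momentum is conserved.
Taking A's sense as positive: L = (1.110)(6.40) = 7.104 kg·m²·rev/s.
Combined I = 1.110 + 0.2830 = 1.393 kg·m².
ω_f = L / I = 7.104 / 1.393 = 5.100 rev/s.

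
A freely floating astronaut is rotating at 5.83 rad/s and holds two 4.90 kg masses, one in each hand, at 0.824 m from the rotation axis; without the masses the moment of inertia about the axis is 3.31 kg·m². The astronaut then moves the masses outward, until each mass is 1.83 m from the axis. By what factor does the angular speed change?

ω₂/ω₁ ≈ 0.276

No external torque acts about the spin axis, so angular momentum is conserved.
I₁ = 3.31 + 2(4.90)(0.824)² = 9.964 kg·m²; I₂ = 3.31 + 2(4.90)(1.83)² = 36.13 kg·m².
ω₂/ω₁ = I₁/I₂ = 9.964 / 36.13 = 0.2758.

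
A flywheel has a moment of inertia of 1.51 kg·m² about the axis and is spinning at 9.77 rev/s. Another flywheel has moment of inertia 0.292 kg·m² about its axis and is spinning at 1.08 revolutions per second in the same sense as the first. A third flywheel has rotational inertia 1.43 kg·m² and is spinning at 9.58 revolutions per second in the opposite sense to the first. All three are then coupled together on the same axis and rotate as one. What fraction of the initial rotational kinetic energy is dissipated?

The coupling torques are internal; angular momentum about the shared axis is conserved.
Taking A's sense as positive: L = (1.510)(9.77) + (0.2920)(1.08) − (1.430)(9.58) = 1.369 kg·m²·rev/s.
Combined I = 1.510 + 0.2920 + 1.430 = 3.232 kg·m².
ω_f = L / I = 1.369 / 3.232 = 0.4235 rev/s.
KE_i = ½ΣIω² = 5442 J; KE_f = ½(3.232)(2.661)² = 11.44 J.
Fraction dissipated = (KE_i − KE_f)/KE_i = 0.9979.

fraction ≈ 0.998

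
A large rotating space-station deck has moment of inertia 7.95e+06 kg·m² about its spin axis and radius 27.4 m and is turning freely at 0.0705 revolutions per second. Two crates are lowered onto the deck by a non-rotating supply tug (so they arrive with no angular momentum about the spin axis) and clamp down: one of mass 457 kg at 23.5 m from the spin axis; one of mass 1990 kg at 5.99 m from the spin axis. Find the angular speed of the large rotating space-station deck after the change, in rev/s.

The added mass arrives with no angular momentum about the spin axis, and any external torque about the spin axis is negligible, so the system's angular momentum is conserved.
Added inertia Σmr² = (457)(23.5)² + (1990)(5.99)² = 3.238e+05 kg·m²; I_f = 7.950e+06 + 3.238e+05 = 8.274e+06 kg·m².
ω_f = I_p ω_i / I_f = (7.950e+06)(0.0705) / 8.274e+06 = 0.06774 rev/s.

ω_f ≈ 0.0677 rev/s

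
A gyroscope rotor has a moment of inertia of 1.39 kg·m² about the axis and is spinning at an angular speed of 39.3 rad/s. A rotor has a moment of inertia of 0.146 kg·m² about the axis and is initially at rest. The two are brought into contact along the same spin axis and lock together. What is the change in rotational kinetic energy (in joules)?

ΔKE ≈ -102 J

The coupling torques are internal; angular momentum about the shared axis is conserved.
Taking A's sense as positive: L = (1.390)(39.3) = 54.63 kg·m²·rad/s.
Combined I = 1.390 + 0.1460 = 1.536 kg·m².
ω_f = L / I = 54.63 / 1.536 = 35.56 rad/s.
KE_i = ½ΣIω² = 1073 J; KE_f = ½(1.536)(35.56)² = 971.4 J.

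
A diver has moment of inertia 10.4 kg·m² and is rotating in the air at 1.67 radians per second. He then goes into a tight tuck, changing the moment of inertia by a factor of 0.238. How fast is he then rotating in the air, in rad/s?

ω₂ ≈ 7.02 rad/s

Angular momentum about the spin axis is conserved since the torque about it is zero.
I₂ = 0.238 × 10.4 = 2.475 kg·m².
ω₂ = I₁ω₁ / I₂ = (10.40)(1.67 rad/s) / (2.475) = 7.017 rad/s.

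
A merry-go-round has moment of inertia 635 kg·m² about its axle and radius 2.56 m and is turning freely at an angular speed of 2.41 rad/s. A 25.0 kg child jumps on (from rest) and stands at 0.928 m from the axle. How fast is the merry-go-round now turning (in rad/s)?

ω_f ≈ 2.33 rad/s

The added mass arrives with no angular momentum about the axle, and any external torque about the axle is negligible, so the system's angular momentum is conserved.
Added inertia Σmr² = (25.0)(0.928)² = 21.53 kg·m²; I_f = 635.0 + 21.53 = 656.5 kg·m².
ω_f = I_p ω_i / I_f = (635.0)(2.41) / 656.5 = 2.331 rad/s.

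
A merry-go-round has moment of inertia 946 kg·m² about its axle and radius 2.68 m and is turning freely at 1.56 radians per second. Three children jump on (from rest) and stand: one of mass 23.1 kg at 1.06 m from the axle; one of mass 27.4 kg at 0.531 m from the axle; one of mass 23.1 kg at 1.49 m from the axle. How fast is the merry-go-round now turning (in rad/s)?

ω_f ≈ 1.43 rad/s

The added mass arrives with no angular momentum about the axle, and any external torque about the axle is negligible, so the system's angular momentum is conserved.
Added inertia Σmr² = (23.1)(1.06)² + (27.4)(0.531)² + (23.1)(1.49)² = 84.97 kg·m²; I_f = 946.0 + 84.97 = 1031 kg·m².
ω_f = I_p ω_i / I_f = (946.0)(1.56) / 1031 = 1.431 rad/s.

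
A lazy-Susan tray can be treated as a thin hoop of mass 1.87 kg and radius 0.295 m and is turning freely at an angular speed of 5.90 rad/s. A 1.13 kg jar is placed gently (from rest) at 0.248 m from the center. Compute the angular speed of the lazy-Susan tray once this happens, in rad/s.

No external torque acts about the center; L_before = L_after.
I_p = (1.87)(0.295)² = 0.1627 kg·m².
Added inertia Σmr² = (1.13)(0.248)² = 0.06950 kg·m²; I_f = 0.1627 + 0.06950 = 0.2322 kg·m².
ω_f = I_p ω_i / I_f = (0.1627)(5.90) / 0.2322 = 4.134 rad/s.

ω_f ≈ 4.13 rad/s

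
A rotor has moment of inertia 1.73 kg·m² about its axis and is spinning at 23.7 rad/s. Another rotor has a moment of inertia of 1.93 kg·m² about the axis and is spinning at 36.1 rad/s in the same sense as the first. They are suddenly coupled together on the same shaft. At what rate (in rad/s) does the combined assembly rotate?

|ω_f| ≈ 30.2 rad/s

No external torque acts about the common axis, so total angular momentum is conserved.
Taking A's sense as positive: L = (1.730)(23.7) + (1.930)(36.1) = 110.7 kg·m²·rad/s.
Combined I = 1.730 + 1.930 = 3.660 kg·m².
ω_f = L / I = 110.7 / 3.660 = 30.24 rad/s.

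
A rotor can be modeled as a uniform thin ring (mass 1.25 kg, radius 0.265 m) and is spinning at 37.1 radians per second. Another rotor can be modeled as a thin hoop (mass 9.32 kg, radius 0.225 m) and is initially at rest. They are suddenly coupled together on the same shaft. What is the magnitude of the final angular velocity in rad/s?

|ω_f| ≈ 5.82 rad/s

The coupling torques are internal; angular momentum about the shared axis is conserved.
Moments of inertia: I_A = (1.25)(0.265)² = 0.08778 kg·m²; I_B = (9.32)(0.225)² = 0.4718 kg·m².
Taking A's sense as positive: L = (0.08778)(37.1) = 3.257 kg·m²·rad/s.
Combined I = 0.08778 + 0.4718 = 0.5596 kg·m².
ω_f = L / I = 3.257 / 0.5596 = 5.820 rad/s.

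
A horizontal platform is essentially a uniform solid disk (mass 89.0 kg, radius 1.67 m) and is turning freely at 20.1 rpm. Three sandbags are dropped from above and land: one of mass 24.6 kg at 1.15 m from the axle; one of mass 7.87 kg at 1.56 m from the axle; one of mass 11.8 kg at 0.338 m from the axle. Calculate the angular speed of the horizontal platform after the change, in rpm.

The added mass arrives with no angular momentum about the axle, and any external torque about the axle is negligible, so the system's angular momentum is conserved.
I_p = ½(89.0)(1.67)² = 124.1 kg·m².
Added inertia Σmr² = (24.6)(1.15)² + (7.87)(1.56)² + (11.8)(0.338)² = 53.03 kg·m²; I_f = 124.1 + 53.03 = 177.1 kg·m².
ω_f = I_p ω_i / I_f = (124.1)(20.1) / 177.1 = 14.08 rpm.

ω_f ≈ 14.1 rpm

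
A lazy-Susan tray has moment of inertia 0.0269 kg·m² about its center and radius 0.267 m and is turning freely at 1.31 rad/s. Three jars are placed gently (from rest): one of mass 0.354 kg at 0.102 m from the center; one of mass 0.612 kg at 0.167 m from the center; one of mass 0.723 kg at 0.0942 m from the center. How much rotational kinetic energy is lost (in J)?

energy lost ≈ 0.0116 J

No external torque acts about the center; L_before = L_after.
Added inertia Σmr² = (0.354)(0.102)² + (0.612)(0.167)² + (0.723)(0.0942)² = 0.02717 kg·m²; I_f = 0.02690 + 0.02717 = 0.05407 kg·m².
ω_f = I_p ω_i / I_f = (0.02690)(1.31) / 0.05407 = 0.6518 rad/s.
KE_i = ½(0.02690)(1.310 rad/s)² = 0.02308 J; KE_f = ½(0.05407)(0.6518)² = 0.01148 J.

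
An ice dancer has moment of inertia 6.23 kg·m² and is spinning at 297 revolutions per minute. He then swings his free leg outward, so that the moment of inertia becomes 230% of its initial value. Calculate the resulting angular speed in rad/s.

ω₂ ≈ 13.5 rad/s

No external torque acts about the spin axis, so angular momentum is conserved.
I₂ = 2.30 × 6.23 = 14.33 kg·m².
ω₂ = I₁ω₁ / I₂ = (6.230)(297 rpm) / (14.33) = 129.1 rpm = 13.52 rad/s.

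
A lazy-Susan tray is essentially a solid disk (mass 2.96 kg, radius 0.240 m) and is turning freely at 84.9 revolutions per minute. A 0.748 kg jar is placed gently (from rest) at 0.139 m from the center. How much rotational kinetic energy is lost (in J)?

energy lost ≈ 0.488 J

No external torque acts about the center; L_before = L_after.
I_p = ½(2.96)(0.240)² = 0.08525 kg·m².
Added inertia Σmr² = (0.748)(0.139)² = 0.01445 kg·m²; I_f = 0.08525 + 0.01445 = 0.09970 kg·m².
ω_f = I_p ω_i / I_f = (0.08525)(84.9) / 0.09970 = 72.59 rpm.
KE_i = ½(0.08525)(8.891 rad/s)² = 3.369 J; KE_f = ½(0.09970)(7.602)² = 2.881 J.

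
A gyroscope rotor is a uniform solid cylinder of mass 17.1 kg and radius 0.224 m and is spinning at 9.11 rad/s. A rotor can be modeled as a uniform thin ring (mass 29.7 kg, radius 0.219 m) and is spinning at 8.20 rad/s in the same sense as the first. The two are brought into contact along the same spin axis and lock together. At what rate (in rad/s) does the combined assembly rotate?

No external torque acts about the common axis, so total angular momentum is conserved.
Moments of inertia: I_A = ½(17.1)(0.224)² = 0.4290 kg·m²; I_B = (29.7)(0.219)² = 1.424 kg·m².
Taking A's sense as positive: L = (0.4290)(9.11) + (1.424)(8.20) = 15.59 kg·m²·rad/s.
Combined I = 0.4290 + 1.424 = 1.853 kg·m².
ω_f = L / I = 15.59 / 1.853 = 8.411 rad/s.

|ω_f| ≈ 8.41 rad/s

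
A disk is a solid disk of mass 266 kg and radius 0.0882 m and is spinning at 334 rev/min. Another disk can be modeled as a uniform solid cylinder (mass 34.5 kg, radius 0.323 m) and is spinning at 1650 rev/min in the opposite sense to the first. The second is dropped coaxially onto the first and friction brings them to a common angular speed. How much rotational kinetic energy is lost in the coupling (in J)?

ΔKE lost ≈ 14200 J

The coupling torques are internal; angular momentum about the shared axis is conserved.
Moments of inertia: I_A = ½(266)(0.0882)² = 1.035 kg·m²; I_B = ½(34.5)(0.323)² = 1.800 kg·m².
Taking A's sense as positive: L = (1.035)(334) − (1.800)(1650) = -2624 kg·m²·rpm.
Combined I = 1.035 + 1.800 = 2.834 kg·m².
ω_f = L / I = -2624 / 2.834 = -925.8 rpm.
KE_i = ½ΣIω² = 27500 J; KE_f = ½(2.834)(96.95)² = 13320 J.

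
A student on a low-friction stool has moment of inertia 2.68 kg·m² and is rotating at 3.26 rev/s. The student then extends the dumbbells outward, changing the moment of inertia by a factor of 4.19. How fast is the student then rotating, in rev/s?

No external torque acts about the spin axis, so angular momentum is conserved.
I₂ = 4.19 × 2.68 = 11.23 kg·m².
ω₂ = I₁ω₁ / I₂ = (2.680)(3.26 rev/s) / (11.23) = 0.7780 rev/s.

ω₂ ≈ 0.778 rev/s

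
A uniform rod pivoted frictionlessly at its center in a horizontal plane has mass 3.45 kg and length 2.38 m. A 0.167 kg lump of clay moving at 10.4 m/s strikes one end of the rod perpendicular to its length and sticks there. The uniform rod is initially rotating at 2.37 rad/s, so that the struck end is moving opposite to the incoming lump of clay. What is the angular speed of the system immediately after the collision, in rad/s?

About the pivot the impulsive forces during the collision are internal, so angular momentum about that axis is conserved.
I_p = (1/12)(3.45)(2.38)² = 1.629 kg·m². Taking the sense of the lump of clay's angular momentum as positive, L_{lump} = m v R = (0.167)(10.4)(2.38/2) = 2.067 kg·m²/s.
L_i = −I_p ω_p + m v R = −(1.629)(2.37) + 2.067 = -1.793 kg·m²/s.
After sticking, I_f = I_p + m R² = 1.629 + (0.167)(2.38/2)² = 1.865 kg·m².
ω_f = L_i / I_f = -1.793 / 1.865 = -0.9613 rad/s.

|ω_f| ≈ 0.961 rad/s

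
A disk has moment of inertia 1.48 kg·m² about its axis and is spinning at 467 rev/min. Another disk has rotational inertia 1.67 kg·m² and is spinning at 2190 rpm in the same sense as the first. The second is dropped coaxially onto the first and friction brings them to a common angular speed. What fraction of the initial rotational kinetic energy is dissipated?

The coupling torques are internal; angular momentum about the shared axis is conserved.
Taking A's sense as positive: L = (1.480)(467) + (1.670)(2190) = 4348 kg·m²·rpm.
Combined I = 1.480 + 1.670 = 3.150 kg·m².
ω_f = L / I = 4348 / 3.150 = 1380 rpm.
KE_i = ½ΣIω² = 45690 J; KE_f = ½(3.150)(144.6)² = 32910 J.
Fraction dissipated = (KE_i − KE_f)/KE_i = 0.2796.

fraction ≈ 0.280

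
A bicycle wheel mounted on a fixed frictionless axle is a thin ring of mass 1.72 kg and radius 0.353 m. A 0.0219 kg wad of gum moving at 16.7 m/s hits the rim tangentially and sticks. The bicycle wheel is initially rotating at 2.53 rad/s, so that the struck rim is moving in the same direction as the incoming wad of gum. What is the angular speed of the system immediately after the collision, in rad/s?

About the axle the impulsive forces during the collision are internal, so angular momentum about that axis is conserved.
I_p = (1.72)(0.353)² = 0.2143 kg·m². Taking the sense of the wad of gum's angular momentum as positive, L_{wad} = m v R = (0.0219)(16.7)(0.353) = 0.1291 kg·m²/s.
L_i = +I_p ω_p + m v R = +(0.2143)(2.53) + 0.1291 = 0.6714 kg·m²/s.
After sticking, I_f = I_p + m R² = 0.2143 + (0.0219)(0.353)² = 0.2171 kg·m².
ω_f = L_i / I_f = 0.6714 / 0.2171 = 3.093 rad/s.

|ω_f| ≈ 3.09 rad/s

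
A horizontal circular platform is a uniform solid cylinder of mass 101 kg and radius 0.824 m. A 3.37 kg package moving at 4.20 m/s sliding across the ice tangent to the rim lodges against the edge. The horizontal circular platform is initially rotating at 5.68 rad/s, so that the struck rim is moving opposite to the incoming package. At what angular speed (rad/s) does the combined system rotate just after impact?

About the central axle the impulsive forces during the collision are internal, so angular momentum about that axis is conserved.
I_p = ½(101)(0.824)² = 34.29 kg·m². Taking the sense of the package's angular momentum as positive, L_{package} = m v R = (3.37)(4.20)(0.824) = 11.66 kg·m²/s.
L_i = −I_p ω_p + m v R = −(34.29)(5.68) + 11.66 = -183.1 kg·m²/s.
After sticking, I_f = I_p + m R² = 34.29 + (3.37)(0.824)² = 36.58 kg·m².
ω_f = L_i / I_f = -183.1 / 36.58 = -5.006 rad/s.

|ω_f| ≈ 5.01 rad/s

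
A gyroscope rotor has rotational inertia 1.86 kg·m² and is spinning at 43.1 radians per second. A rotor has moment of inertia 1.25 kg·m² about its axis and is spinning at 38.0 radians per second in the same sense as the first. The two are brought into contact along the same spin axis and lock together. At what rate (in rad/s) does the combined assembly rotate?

|ω_f| ≈ 41.1 rad/s

The coupling torques are internal; angular momentum about the shared axis is conserved.
Taking A's sense as positive: L = (1.860)(43.1) + (1.250)(38.0) = 127.7 kg·m²·rad/s.
Combined I = 1.860 + 1.250 = 3.110 kg·m².
ω_f = L / I = 127.7 / 3.110 = 41.05 rad/s.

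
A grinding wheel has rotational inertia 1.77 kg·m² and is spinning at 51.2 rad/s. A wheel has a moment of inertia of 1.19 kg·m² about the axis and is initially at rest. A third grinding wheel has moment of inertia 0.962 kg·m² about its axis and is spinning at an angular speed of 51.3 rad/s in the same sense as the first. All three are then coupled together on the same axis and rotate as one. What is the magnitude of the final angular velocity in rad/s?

|ω_f| ≈ 35.7 rad/s

No external torque acts about the common axis, so total angular momentum is conserved.
Taking A's sense as positive: L = (1.770)(51.2) + (0.9620)(51.3) = 140.0 kg·m²·rad/s.
Combined I = 1.770 + 1.190 + 0.9620 = 3.922 kg·m².
ω_f = L / I = 140.0 / 3.922 = 35.69 rad/s.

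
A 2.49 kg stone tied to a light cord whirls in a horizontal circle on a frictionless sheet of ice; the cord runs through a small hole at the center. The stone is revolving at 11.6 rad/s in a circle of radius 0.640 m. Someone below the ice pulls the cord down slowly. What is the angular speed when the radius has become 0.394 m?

No torque about the axis ⇒ m r₁² ω₁ = m r₂² ω₂.
ω₂ = ω₁ (r₁/r₂)² = (11.6)(0.640/0.394)² = 30.61 rad/s.

ω₂ ≈ 30.6 rad/s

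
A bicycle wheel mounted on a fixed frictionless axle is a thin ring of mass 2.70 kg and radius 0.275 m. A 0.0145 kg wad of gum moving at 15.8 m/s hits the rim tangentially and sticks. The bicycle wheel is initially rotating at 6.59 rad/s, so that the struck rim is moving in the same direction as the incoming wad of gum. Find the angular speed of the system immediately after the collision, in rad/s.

|ω_f| ≈ 6.86 rad/s

About the axle the impulsive forces during the collision are internal, so angular momentum about that axis is conserved.
I_p = (2.70)(0.275)² = 0.2042 kg·m². Taking the sense of the wad of gum's angular momentum as positive, L_{wad} = m v R = (0.0145)(15.8)(0.275) = 0.06300 kg·m²/s.
L_i = +I_p ω_p + m v R = +(0.2042)(6.59) + 0.06300 = 1.409 kg·m²/s.
After sticking, I_f = I_p + m R² = 0.2042 + (0.0145)(0.275)² = 0.2053 kg·m².
ω_f = L_i / I_f = 1.409 / 0.2053 = 6.862 rad/s.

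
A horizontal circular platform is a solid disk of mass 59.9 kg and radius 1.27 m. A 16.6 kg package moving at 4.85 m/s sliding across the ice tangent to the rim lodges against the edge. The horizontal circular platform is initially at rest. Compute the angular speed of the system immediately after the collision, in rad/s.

|ω_f| ≈ 1.36 rad/s

The axle reaction passes through the central axle and exerts no torque about it; angular momentum about the central axle is conserved through the impact.
I_p = ½(59.9)(1.27)² = 48.31 kg·m². Taking the sense of the package's angular momentum as positive, L_{package} = m v R = (16.6)(4.85)(1.27) = 102.2 kg·m²/s.
L_i = 0 + 102.2 = 102.2 kg·m²/s.
After sticking, I_f = I_p + m R² = 48.31 + (16.6)(1.27)² = 75.08 kg·m².
ω_f = L_i / I_f = 102.2 / 75.08 = 1.362 rad/s.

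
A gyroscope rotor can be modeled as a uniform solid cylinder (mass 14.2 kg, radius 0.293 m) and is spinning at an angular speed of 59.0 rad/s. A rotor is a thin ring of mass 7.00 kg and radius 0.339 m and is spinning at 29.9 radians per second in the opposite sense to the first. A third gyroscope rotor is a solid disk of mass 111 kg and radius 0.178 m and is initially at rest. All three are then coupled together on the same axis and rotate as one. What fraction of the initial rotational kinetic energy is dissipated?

The coupling torques are internal; angular momentum about the shared axis is conserved.
Moments of inertia: I_A = ½(14.2)(0.293)² = 0.6095 kg·m²; I_B = (7.00)(0.339)² = 0.8044 kg·m²; I_C = ½(111)(0.178)² = 1.758 kg·m².
Taking A's sense as positive: L = (0.6095)(59.0) − (0.8044)(29.9) = 11.91 kg·m²·rad/s.
Combined I = 0.6095 + 0.8044 + 1.758 = 3.172 kg·m².
ω_f = L / I = 11.91 / 3.172 = 3.754 rad/s.
KE_i = ½ΣIω² = 1420 J; KE_f = ½(3.172)(3.754)² = 22.35 J.
Fraction dissipated = (KE_i − KE_f)/KE_i = 0.9843.

fraction ≈ 0.984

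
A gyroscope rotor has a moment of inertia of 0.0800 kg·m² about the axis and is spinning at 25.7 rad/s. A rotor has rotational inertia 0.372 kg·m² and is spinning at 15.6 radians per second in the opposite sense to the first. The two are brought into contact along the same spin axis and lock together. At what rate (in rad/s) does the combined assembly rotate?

|ω_f| ≈ 8.29 rad/s

No external torque acts about the common axis, so total angular momentum is conserved.
Taking A's sense as positive: L = (0.08000)(25.7) − (0.3720)(15.6) = -3.747 kg·m²·rad/s.
Combined I = 0.08000 + 0.3720 = 0.4520 kg·m².
ω_f = L / I = -3.747 / 0.4520 = -8.290 rad/s.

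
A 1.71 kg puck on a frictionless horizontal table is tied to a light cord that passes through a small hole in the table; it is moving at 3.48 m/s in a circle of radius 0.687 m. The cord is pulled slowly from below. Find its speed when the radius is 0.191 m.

Central (radial) force ⇒ zero torque about the center ⇒ m v r is constant.
v₂ = v₁ r₁ / r₂ = (3.48)(0.687) / (0.191) = 12.52 m/s.

v₂ ≈ 12.5 m/s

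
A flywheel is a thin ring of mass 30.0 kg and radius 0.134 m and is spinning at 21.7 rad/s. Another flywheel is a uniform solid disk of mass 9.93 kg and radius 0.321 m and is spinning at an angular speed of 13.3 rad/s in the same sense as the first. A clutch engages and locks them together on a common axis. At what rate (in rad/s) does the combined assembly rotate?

|ω_f| ≈ 17.6 rad/s

The coupling torques are internal; angular momentum about the shared axis is conserved.
Moments of inertia: I_A = (30.0)(0.134)² = 0.5387 kg·m²; I_B = ½(9.93)(0.321)² = 0.5116 kg·m².
Taking A's sense as positive: L = (0.5387)(21.7) + (0.5116)(13.3) = 18.49 kg·m²·rad/s.
Combined I = 0.5387 + 0.5116 = 1.050 kg·m².
ω_f = L / I = 18.49 / 1.050 = 17.61 rad/s.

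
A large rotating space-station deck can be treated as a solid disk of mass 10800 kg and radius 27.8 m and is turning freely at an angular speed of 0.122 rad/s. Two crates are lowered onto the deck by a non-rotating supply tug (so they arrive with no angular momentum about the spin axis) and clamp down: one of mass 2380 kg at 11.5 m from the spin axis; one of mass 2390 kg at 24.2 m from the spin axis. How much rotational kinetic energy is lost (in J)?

energy lost ≈ 9040 J

No external torque acts about the spin axis; L_before = L_after.
I_p = ½(10800)(27.8)² = 4.173e+06 kg·m².
Added inertia Σmr² = (2380)(11.5)² + (2390)(24.2)² = 1.714e+06 kg·m²; I_f = 4.173e+06 + 1.714e+06 = 5.888e+06 kg·m².
ω_f = I_p ω_i / I_f = (4.173e+06)(0.122) / 5.888e+06 = 0.08648 rad/s.
KE_i = ½(4.173e+06)(0.1220 rad/s)² = 31060 J; KE_f = ½(5.888e+06)(0.08648)² = 22010 J.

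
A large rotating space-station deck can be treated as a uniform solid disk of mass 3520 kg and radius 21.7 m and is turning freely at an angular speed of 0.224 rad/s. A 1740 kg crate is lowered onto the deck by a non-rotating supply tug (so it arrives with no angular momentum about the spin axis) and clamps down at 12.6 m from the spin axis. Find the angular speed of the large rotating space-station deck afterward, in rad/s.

ω_f ≈ 0.168 rad/s

No external torque acts about the spin axis; L_before = L_after.
I_p = ½(3520)(21.7)² = 8.288e+05 kg·m².
Added inertia Σmr² = (1740)(12.6)² = 2.762e+05 kg·m²; I_f = 8.288e+05 + 2.762e+05 = 1.105e+06 kg·m².
ω_f = I_p ω_i / I_f = (8.288e+05)(0.224) / 1.105e+06 = 0.1680 rad/s.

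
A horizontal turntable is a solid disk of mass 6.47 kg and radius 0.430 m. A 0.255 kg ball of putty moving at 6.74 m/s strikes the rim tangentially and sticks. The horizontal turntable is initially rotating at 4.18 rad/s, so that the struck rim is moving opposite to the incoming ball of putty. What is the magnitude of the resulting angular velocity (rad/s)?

|ω_f| ≈ 2.73 rad/s

About the axle the impulsive forces during the collision are internal, so angular momentum about that axis is conserved.
I_p = ½(6.47)(0.430)² = 0.5982 kg·m². Taking the sense of the ball of putty's angular momentum as positive, L_{ball} = m v R = (0.255)(6.74)(0.430) = 0.7390 kg·m²/s.
L_i = −I_p ω_p + m v R = −(0.5982)(4.18) + 0.7390 = -1.761 kg·m²/s.
After sticking, I_f = I_p + m R² = 0.5982 + (0.255)(0.430)² = 0.6453 kg·m².
ω_f = L_i / I_f = -1.761 / 0.6453 = -2.729 rad/s.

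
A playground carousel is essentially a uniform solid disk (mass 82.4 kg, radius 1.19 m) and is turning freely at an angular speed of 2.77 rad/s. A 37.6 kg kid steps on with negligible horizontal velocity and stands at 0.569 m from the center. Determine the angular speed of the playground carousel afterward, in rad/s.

No external torque acts about the center; L_before = L_after.
I_p = ½(82.4)(1.19)² = 58.34 kg·m².
Added inertia Σmr² = (37.6)(0.569)² = 12.17 kg·m²; I_f = 58.34 + 12.17 = 70.52 kg·m².
ω_f = I_p ω_i / I_f = (58.34)(2.77) / 70.52 = 2.292 rad/s.

ω_f ≈ 2.29 rad/s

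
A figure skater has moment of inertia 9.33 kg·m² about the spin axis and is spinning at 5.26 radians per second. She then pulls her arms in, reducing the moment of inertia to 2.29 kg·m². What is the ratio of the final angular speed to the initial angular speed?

Angular momentum about the spin axis is conserved since the torque about it is zero.
ω₂/ω₁ = I₁/I₂ = 9.330 / 2.290 = 4.074.

ω₂/ω₁ ≈ 4.07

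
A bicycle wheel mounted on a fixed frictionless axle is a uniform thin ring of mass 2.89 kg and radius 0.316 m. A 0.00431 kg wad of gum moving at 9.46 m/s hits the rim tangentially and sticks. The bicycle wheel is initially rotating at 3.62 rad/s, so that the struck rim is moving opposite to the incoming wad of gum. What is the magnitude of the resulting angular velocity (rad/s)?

|ω_f| ≈ 3.57 rad/s

About the axle the impulsive forces during the collision are internal, so angular momentum about that axis is conserved.
I_p = (2.89)(0.316)² = 0.2886 kg·m². Taking the sense of the wad of gum's angular momentum as positive, L_{wad} = m v R = (0.00431)(9.46)(0.316) = 0.01288 kg·m²/s.
L_i = −I_p ω_p + m v R = −(0.2886)(3.62) + 0.01288 = -1.032 kg·m²/s.
After sticking, I_f = I_p + m R² = 0.2886 + (0.00431)(0.316)² = 0.2890 kg·m².
ω_f = L_i / I_f = -1.032 / 0.2890 = -3.570 rad/s.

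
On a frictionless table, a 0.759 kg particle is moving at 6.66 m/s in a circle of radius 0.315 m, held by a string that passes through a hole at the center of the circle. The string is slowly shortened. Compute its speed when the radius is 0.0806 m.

v₂ ≈ 26.0 m/s

Central (radial) force ⇒ zero torque about the center ⇒ m v r is constant.
v₂ = v₁ r₁ / r₂ = (6.66)(0.315) / (0.0806) = 26.03 m/s.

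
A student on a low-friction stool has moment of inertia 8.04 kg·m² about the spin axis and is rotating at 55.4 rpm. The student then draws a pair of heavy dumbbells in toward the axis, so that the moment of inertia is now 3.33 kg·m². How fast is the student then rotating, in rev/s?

No external torque acts about the spin axis, so angular momentum is conserved.
ω₂ = I₁ω₁ / I₂ = (8.040)(55.4 rpm) / (3.330) = 133.8 rpm = 2.229 rev/s.

ω₂ ≈ 2.23 rev/s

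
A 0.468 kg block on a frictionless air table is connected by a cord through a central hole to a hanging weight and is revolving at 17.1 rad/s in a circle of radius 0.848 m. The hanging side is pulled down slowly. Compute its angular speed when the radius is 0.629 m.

ω₂ ≈ 31.1 rad/s

No torque about the axis ⇒ m r₁² ω₁ = m r₂² ω₂.
ω₂ = ω₁ (r₁/r₂)² = (17.1)(0.848/0.629)² = 31.08 rad/s.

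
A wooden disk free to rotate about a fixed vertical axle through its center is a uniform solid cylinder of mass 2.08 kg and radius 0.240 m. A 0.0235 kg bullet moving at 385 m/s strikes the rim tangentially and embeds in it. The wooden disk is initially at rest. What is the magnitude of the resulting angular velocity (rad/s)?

About the axle the impulsive forces during the collision are internal, so angular momentum about that axis is conserved.
I_p = ½(2.08)(0.240)² = 0.05990 kg·m². Taking the sense of the bullet's angular momentum as positive, L_{bullet} = m v R = (0.0235)(385)(0.240) = 2.171 kg·m²/s.
L_i = 0 + 2.171 = 2.171 kg·m²/s.
After sticking, I_f = I_p + m R² = 0.05990 + (0.0235)(0.240)² = 0.06126 kg·m².
ω_f = L_i / I_f = 2.171 / 0.06126 = 35.45 rad/s.

|ω_f| ≈ 35.4 rad/s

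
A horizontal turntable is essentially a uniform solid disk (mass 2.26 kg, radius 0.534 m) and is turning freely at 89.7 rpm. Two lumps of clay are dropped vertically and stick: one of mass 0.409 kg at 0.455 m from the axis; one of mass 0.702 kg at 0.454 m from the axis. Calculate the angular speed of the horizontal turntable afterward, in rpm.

ω_f ≈ 52.4 rpm

No external torque acts about the axis; L_before = L_after.
I_p = ½(2.26)(0.534)² = 0.3222 kg·m².
Added inertia Σmr² = (0.409)(0.455)² + (0.702)(0.454)² = 0.2294 kg·m²; I_f = 0.3222 + 0.2294 = 0.5516 kg·m².
ω_f = I_p ω_i / I_f = (0.3222)(89.7) / 0.5516 = 52.40 rpm.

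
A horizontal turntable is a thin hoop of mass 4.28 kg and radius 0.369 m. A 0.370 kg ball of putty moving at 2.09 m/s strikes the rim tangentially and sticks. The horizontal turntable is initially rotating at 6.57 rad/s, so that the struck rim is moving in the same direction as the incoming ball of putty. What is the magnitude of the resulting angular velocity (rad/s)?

|ω_f| ≈ 6.50 rad/s

About the axle the impulsive forces during the collision are internal, so angular momentum about that axis is conserved.
I_p = (4.28)(0.369)² = 0.5828 kg·m². Taking the sense of the ball of putty's angular momentum as positive, L_{ball} = m v R = (0.370)(2.09)(0.369) = 0.2853 kg·m²/s.
L_i = +I_p ω_p + m v R = +(0.5828)(6.57) + 0.2853 = 4.114 kg·m²/s.
After sticking, I_f = I_p + m R² = 0.5828 + (0.370)(0.369)² = 0.6331 kg·m².
ω_f = L_i / I_f = 4.114 / 0.6331 = 6.498 rad/s.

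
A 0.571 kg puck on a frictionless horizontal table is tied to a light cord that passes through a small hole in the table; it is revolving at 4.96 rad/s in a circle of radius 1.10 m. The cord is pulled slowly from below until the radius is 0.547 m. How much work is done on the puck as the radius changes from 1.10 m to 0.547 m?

W ≈ 25.9 J

The constraining force is radial, so m r² ω about the center is conserved.
ω₂ = ω₁ (r₁/r₂)² = (4.96)(1.10/0.547)² = 20.06 rad/s.
W = ΔKE = ½m(v₂² − v₁²) = 25.87 J.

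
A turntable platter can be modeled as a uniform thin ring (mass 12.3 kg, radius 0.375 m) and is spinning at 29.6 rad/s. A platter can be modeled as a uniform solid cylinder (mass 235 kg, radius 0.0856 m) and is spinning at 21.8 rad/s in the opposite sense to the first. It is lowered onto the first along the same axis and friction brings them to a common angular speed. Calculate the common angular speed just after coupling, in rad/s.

|ω_f| ≈ 12.5 rad/s

No external torque acts about the common axis, so total angular momentum is conserved.
Moments of inertia: I_A = (12.3)(0.375)² = 1.730 kg·m²; I_B = ½(235)(0.0856)² = 0.8610 kg·m².
Taking A's sense as positive: L = (1.730)(29.6) − (0.8610)(21.8) = 32.43 kg·m²·rad/s.
Combined I = 1.730 + 0.8610 = 2.591 kg·m².
ω_f = L / I = 32.43 / 2.591 = 12.52 rad/s.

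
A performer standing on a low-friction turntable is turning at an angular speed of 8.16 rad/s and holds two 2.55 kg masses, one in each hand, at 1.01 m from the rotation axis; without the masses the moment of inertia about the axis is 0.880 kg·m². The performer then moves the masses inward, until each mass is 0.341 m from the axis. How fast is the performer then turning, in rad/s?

ω₂ ≈ 33.7 rad/s

With no external torque about the axis, L is conserved: I₁ω₁ = I₂ω₂.
I₁ = 0.880 + 2(2.55)(1.01)² = 6.083 kg·m²; I₂ = 0.880 + 2(2.55)(0.341)² = 1.473 kg·m².
ω₂ = I₁ω₁ / I₂ = (6.083)(8.16 rad/s) / (1.473) = 33.69 rad/s.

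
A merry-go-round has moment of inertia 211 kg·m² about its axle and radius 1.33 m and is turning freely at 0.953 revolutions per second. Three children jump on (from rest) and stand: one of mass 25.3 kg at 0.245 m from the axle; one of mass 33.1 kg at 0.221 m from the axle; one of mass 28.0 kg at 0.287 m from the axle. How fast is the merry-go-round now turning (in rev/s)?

No external torque acts about the axle; L_before = L_after.
Added inertia Σmr² = (25.3)(0.245)² + (33.1)(0.221)² + (28.0)(0.287)² = 5.442 kg·m²; I_f = 211.0 + 5.442 = 216.4 kg·m².
ω_f = I_p ω_i / I_f = (211.0)(0.953) / 216.4 = 0.9290 rev/s.

ω_f ≈ 0.929 rev/s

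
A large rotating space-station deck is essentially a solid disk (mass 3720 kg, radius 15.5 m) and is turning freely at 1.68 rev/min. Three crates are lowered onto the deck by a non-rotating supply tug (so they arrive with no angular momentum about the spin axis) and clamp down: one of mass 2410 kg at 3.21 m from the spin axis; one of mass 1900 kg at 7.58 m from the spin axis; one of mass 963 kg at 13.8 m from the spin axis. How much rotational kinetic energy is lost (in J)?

energy lost ≈ 2870 J

The added mass arrives with no angular momentum about the spin axis, and any external torque about the spin axis is negligible, so the system's angular momentum is conserved.
I_p = ½(3720)(15.5)² = 4.469e+05 kg·m².
Added inertia Σmr² = (2410)(3.21)² + (1900)(7.58)² + (963)(13.8)² = 3.174e+05 kg·m²; I_f = 4.469e+05 + 3.174e+05 = 7.643e+05 kg·m².
ω_f = I_p ω_i / I_f = (4.469e+05)(1.68) / 7.643e+05 = 0.9823 rpm.
KE_i = ½(4.469e+05)(0.1759 rad/s)² = 6915 J; KE_f = ½(7.643e+05)(0.1029)² = 4044 J.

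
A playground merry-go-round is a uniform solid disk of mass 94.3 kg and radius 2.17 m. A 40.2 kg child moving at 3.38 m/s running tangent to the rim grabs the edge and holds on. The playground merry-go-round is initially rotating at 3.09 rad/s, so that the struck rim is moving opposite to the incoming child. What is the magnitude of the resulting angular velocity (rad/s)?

|ω_f| ≈ 0.951 rad/s

The axle reaction passes through the axle and exerts no torque about it; angular momentum about the axle is conserved through the impact.
I_p = ½(94.3)(2.17)² = 222.0 kg·m². Taking the sense of the child's angular momentum as positive, L_{child} = m v R = (40.2)(3.38)(2.17) = 294.9 kg·m²/s.
L_i = −I_p ω_p + m v R = −(222.0)(3.09) + 294.9 = -391.2 kg·m²/s.
After sticking, I_f = I_p + m R² = 222.0 + (40.2)(2.17)² = 411.3 kg·m².
ω_f = L_i / I_f = -391.2 / 411.3 = -0.9511 rad/s.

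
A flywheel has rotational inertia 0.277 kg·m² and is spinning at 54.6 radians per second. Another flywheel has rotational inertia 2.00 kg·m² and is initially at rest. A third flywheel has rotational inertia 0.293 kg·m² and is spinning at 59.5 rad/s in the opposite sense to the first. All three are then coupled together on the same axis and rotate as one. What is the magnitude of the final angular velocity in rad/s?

The coupling torques are internal; angular momentum about the shared axis is conserved.
Taking A's sense as positive: L = (0.2770)(54.6) − (0.2930)(59.5) = -2.309 kg·m²·rad/s.
Combined I = 0.2770 + 2.000 + 0.2930 = 2.570 kg·m².
ω_f = L / I = -2.309 / 2.570 = -0.8986 rad/s.

|ω_f| ≈ 0.899 rad/s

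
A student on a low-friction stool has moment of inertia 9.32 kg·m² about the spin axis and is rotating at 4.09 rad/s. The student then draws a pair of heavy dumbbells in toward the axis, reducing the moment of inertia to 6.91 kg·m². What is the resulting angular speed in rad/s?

With no external torque about the axis, L is conserved: I₁ω₁ = I₂ω₂.
ω₂ = I₁ω₁ / I₂ = (9.320)(4.09 rad/s) / (6.910) = 5.516 rad/s.

ω₂ ≈ 5.52 rad/s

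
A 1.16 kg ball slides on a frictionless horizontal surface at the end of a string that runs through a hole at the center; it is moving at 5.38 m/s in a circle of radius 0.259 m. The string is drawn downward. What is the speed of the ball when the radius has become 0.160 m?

Central (radial) force ⇒ zero torque about the center ⇒ m v r is constant.
v₂ = v₁ r₁ / r₂ = (5.38)(0.259) / (0.160) = 8.709 m/s.

v₂ ≈ 8.71 m/s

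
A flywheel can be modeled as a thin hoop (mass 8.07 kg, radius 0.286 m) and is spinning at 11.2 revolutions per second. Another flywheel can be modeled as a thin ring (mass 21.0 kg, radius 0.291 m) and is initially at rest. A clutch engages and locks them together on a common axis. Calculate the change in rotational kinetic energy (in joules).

ΔKE ≈ -1190 J

The coupling torques are internal; angular momentum about the shared axis is conserved.
Moments of inertia: I_A = (8.07)(0.286)² = 0.6601 kg·m²; I_B = (21.0)(0.291)² = 1.778 kg·m².
Taking A's sense as positive: L = (0.6601)(11.2) = 7.393 kg·m²·rev/s.
Combined I = 0.6601 + 1.778 = 2.438 kg·m².
ω_f = L / I = 7.393 / 2.438 = 3.032 rev/s.
KE_i = ½ΣIω² = 1634 J; KE_f = ½(2.438)(19.05)² = 442.5 J.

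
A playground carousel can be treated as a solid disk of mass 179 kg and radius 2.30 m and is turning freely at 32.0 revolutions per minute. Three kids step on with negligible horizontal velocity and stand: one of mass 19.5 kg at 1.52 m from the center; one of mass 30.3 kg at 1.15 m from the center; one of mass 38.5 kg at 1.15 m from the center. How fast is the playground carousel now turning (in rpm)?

ω_f ≈ 24.9 rpm

The added mass arrives with no angular momentum about the center, and any external torque about the center is negligible, so the system's angular momentum is conserved.
I_p = ½(179)(2.30)² = 473.5 kg·m².
Added inertia Σmr² = (19.5)(1.52)² + (30.3)(1.15)² + (38.5)(1.15)² = 136.0 kg·m²; I_f = 473.5 + 136.0 = 609.5 kg·m².
ω_f = I_p ω_i / I_f = (473.5)(32.0) / 609.5 = 24.86 rpm.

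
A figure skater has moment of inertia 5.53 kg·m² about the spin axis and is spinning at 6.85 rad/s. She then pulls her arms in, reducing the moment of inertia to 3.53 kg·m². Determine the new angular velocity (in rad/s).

ω₂ ≈ 10.7 rad/s

With no external torque about the axis, L is conserved: I₁ω₁ = I₂ω₂.
ω₂ = I₁ω₁ / I₂ = (5.530)(6.85 rad/s) / (3.530) = 10.73 rad/s.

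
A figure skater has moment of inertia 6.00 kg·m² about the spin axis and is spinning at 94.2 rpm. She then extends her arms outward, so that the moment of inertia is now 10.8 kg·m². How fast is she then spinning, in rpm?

With no external torque about the axis, L is conserved: I₁ω₁ = I₂ω₂.
ω₂ = I₁ω₁ / I₂ = (6.000)(94.2 rpm) / (10.80) = 52.33 rpm.

ω₂ ≈ 52.3 rpm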